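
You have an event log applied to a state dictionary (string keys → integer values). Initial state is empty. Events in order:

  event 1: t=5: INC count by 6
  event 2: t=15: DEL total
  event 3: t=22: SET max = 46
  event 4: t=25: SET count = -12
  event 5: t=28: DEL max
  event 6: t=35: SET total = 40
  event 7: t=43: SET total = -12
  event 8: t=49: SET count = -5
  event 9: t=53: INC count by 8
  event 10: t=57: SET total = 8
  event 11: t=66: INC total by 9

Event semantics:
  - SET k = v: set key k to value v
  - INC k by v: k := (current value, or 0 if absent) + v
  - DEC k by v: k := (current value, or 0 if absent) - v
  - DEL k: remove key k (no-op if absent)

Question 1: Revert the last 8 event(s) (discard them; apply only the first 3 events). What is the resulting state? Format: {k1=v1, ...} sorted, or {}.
Keep first 3 events (discard last 8):
  after event 1 (t=5: INC count by 6): {count=6}
  after event 2 (t=15: DEL total): {count=6}
  after event 3 (t=22: SET max = 46): {count=6, max=46}

Answer: {count=6, max=46}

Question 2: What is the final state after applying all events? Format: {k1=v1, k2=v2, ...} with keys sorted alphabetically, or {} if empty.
  after event 1 (t=5: INC count by 6): {count=6}
  after event 2 (t=15: DEL total): {count=6}
  after event 3 (t=22: SET max = 46): {count=6, max=46}
  after event 4 (t=25: SET count = -12): {count=-12, max=46}
  after event 5 (t=28: DEL max): {count=-12}
  after event 6 (t=35: SET total = 40): {count=-12, total=40}
  after event 7 (t=43: SET total = -12): {count=-12, total=-12}
  after event 8 (t=49: SET count = -5): {count=-5, total=-12}
  after event 9 (t=53: INC count by 8): {count=3, total=-12}
  after event 10 (t=57: SET total = 8): {count=3, total=8}
  after event 11 (t=66: INC total by 9): {count=3, total=17}

Answer: {count=3, total=17}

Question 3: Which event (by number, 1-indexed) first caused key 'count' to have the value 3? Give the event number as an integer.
Looking for first event where count becomes 3:
  event 1: count = 6
  event 2: count = 6
  event 3: count = 6
  event 4: count = -12
  event 5: count = -12
  event 6: count = -12
  event 7: count = -12
  event 8: count = -5
  event 9: count -5 -> 3  <-- first match

Answer: 9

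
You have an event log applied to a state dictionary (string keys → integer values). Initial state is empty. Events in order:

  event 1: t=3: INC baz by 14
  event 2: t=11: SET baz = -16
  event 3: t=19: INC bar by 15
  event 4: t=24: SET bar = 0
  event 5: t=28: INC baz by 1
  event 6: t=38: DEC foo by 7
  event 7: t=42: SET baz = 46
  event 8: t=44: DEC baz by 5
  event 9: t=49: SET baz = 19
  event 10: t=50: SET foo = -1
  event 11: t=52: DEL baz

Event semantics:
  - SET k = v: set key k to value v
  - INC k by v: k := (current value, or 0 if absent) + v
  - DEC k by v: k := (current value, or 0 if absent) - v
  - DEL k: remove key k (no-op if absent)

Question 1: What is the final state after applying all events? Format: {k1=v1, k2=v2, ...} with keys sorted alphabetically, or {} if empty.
Answer: {bar=0, foo=-1}

Derivation:
  after event 1 (t=3: INC baz by 14): {baz=14}
  after event 2 (t=11: SET baz = -16): {baz=-16}
  after event 3 (t=19: INC bar by 15): {bar=15, baz=-16}
  after event 4 (t=24: SET bar = 0): {bar=0, baz=-16}
  after event 5 (t=28: INC baz by 1): {bar=0, baz=-15}
  after event 6 (t=38: DEC foo by 7): {bar=0, baz=-15, foo=-7}
  after event 7 (t=42: SET baz = 46): {bar=0, baz=46, foo=-7}
  after event 8 (t=44: DEC baz by 5): {bar=0, baz=41, foo=-7}
  after event 9 (t=49: SET baz = 19): {bar=0, baz=19, foo=-7}
  after event 10 (t=50: SET foo = -1): {bar=0, baz=19, foo=-1}
  after event 11 (t=52: DEL baz): {bar=0, foo=-1}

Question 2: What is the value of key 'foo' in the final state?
Answer: -1

Derivation:
Track key 'foo' through all 11 events:
  event 1 (t=3: INC baz by 14): foo unchanged
  event 2 (t=11: SET baz = -16): foo unchanged
  event 3 (t=19: INC bar by 15): foo unchanged
  event 4 (t=24: SET bar = 0): foo unchanged
  event 5 (t=28: INC baz by 1): foo unchanged
  event 6 (t=38: DEC foo by 7): foo (absent) -> -7
  event 7 (t=42: SET baz = 46): foo unchanged
  event 8 (t=44: DEC baz by 5): foo unchanged
  event 9 (t=49: SET baz = 19): foo unchanged
  event 10 (t=50: SET foo = -1): foo -7 -> -1
  event 11 (t=52: DEL baz): foo unchanged
Final: foo = -1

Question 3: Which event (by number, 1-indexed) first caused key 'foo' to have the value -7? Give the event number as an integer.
Answer: 6

Derivation:
Looking for first event where foo becomes -7:
  event 6: foo (absent) -> -7  <-- first match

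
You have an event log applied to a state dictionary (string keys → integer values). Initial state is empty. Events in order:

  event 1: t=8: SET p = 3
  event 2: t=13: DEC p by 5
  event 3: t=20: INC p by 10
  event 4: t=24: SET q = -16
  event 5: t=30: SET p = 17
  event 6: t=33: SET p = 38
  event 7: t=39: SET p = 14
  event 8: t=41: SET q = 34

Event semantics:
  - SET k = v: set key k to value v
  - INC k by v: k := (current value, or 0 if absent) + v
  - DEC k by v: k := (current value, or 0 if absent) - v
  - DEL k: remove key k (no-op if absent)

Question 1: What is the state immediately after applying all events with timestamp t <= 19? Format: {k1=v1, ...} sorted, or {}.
Apply events with t <= 19 (2 events):
  after event 1 (t=8: SET p = 3): {p=3}
  after event 2 (t=13: DEC p by 5): {p=-2}

Answer: {p=-2}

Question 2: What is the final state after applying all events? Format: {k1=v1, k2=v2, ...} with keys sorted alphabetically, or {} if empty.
  after event 1 (t=8: SET p = 3): {p=3}
  after event 2 (t=13: DEC p by 5): {p=-2}
  after event 3 (t=20: INC p by 10): {p=8}
  after event 4 (t=24: SET q = -16): {p=8, q=-16}
  after event 5 (t=30: SET p = 17): {p=17, q=-16}
  after event 6 (t=33: SET p = 38): {p=38, q=-16}
  after event 7 (t=39: SET p = 14): {p=14, q=-16}
  after event 8 (t=41: SET q = 34): {p=14, q=34}

Answer: {p=14, q=34}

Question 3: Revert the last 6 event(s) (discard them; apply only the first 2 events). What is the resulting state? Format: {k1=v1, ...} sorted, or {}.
Keep first 2 events (discard last 6):
  after event 1 (t=8: SET p = 3): {p=3}
  after event 2 (t=13: DEC p by 5): {p=-2}

Answer: {p=-2}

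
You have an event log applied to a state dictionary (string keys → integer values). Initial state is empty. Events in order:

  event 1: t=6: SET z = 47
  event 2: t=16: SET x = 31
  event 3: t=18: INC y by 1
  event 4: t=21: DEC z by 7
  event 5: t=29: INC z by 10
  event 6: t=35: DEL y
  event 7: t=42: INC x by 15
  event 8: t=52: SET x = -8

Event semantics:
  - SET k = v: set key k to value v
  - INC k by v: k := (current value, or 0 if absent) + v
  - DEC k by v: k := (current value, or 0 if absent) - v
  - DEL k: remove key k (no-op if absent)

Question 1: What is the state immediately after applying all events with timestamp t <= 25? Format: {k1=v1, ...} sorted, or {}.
Answer: {x=31, y=1, z=40}

Derivation:
Apply events with t <= 25 (4 events):
  after event 1 (t=6: SET z = 47): {z=47}
  after event 2 (t=16: SET x = 31): {x=31, z=47}
  after event 3 (t=18: INC y by 1): {x=31, y=1, z=47}
  after event 4 (t=21: DEC z by 7): {x=31, y=1, z=40}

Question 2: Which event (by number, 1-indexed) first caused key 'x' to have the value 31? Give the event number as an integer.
Looking for first event where x becomes 31:
  event 2: x (absent) -> 31  <-- first match

Answer: 2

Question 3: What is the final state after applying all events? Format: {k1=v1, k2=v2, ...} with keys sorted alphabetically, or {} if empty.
  after event 1 (t=6: SET z = 47): {z=47}
  after event 2 (t=16: SET x = 31): {x=31, z=47}
  after event 3 (t=18: INC y by 1): {x=31, y=1, z=47}
  after event 4 (t=21: DEC z by 7): {x=31, y=1, z=40}
  after event 5 (t=29: INC z by 10): {x=31, y=1, z=50}
  after event 6 (t=35: DEL y): {x=31, z=50}
  after event 7 (t=42: INC x by 15): {x=46, z=50}
  after event 8 (t=52: SET x = -8): {x=-8, z=50}

Answer: {x=-8, z=50}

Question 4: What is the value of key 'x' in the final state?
Answer: -8

Derivation:
Track key 'x' through all 8 events:
  event 1 (t=6: SET z = 47): x unchanged
  event 2 (t=16: SET x = 31): x (absent) -> 31
  event 3 (t=18: INC y by 1): x unchanged
  event 4 (t=21: DEC z by 7): x unchanged
  event 5 (t=29: INC z by 10): x unchanged
  event 6 (t=35: DEL y): x unchanged
  event 7 (t=42: INC x by 15): x 31 -> 46
  event 8 (t=52: SET x = -8): x 46 -> -8
Final: x = -8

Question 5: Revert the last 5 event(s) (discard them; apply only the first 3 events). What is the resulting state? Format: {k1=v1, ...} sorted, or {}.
Answer: {x=31, y=1, z=47}

Derivation:
Keep first 3 events (discard last 5):
  after event 1 (t=6: SET z = 47): {z=47}
  after event 2 (t=16: SET x = 31): {x=31, z=47}
  after event 3 (t=18: INC y by 1): {x=31, y=1, z=47}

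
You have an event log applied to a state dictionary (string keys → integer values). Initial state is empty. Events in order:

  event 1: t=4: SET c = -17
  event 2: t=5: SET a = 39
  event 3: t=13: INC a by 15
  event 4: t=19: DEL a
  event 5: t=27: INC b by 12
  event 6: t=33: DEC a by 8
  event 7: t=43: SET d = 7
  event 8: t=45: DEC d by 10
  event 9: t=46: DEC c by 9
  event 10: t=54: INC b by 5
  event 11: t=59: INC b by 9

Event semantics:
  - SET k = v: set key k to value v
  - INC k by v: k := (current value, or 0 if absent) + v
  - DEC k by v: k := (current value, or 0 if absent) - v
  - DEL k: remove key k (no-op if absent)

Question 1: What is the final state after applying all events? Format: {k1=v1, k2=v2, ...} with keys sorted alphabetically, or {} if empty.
Answer: {a=-8, b=26, c=-26, d=-3}

Derivation:
  after event 1 (t=4: SET c = -17): {c=-17}
  after event 2 (t=5: SET a = 39): {a=39, c=-17}
  after event 3 (t=13: INC a by 15): {a=54, c=-17}
  after event 4 (t=19: DEL a): {c=-17}
  after event 5 (t=27: INC b by 12): {b=12, c=-17}
  after event 6 (t=33: DEC a by 8): {a=-8, b=12, c=-17}
  after event 7 (t=43: SET d = 7): {a=-8, b=12, c=-17, d=7}
  after event 8 (t=45: DEC d by 10): {a=-8, b=12, c=-17, d=-3}
  after event 9 (t=46: DEC c by 9): {a=-8, b=12, c=-26, d=-3}
  after event 10 (t=54: INC b by 5): {a=-8, b=17, c=-26, d=-3}
  after event 11 (t=59: INC b by 9): {a=-8, b=26, c=-26, d=-3}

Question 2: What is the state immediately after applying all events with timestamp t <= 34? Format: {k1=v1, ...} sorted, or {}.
Apply events with t <= 34 (6 events):
  after event 1 (t=4: SET c = -17): {c=-17}
  after event 2 (t=5: SET a = 39): {a=39, c=-17}
  after event 3 (t=13: INC a by 15): {a=54, c=-17}
  after event 4 (t=19: DEL a): {c=-17}
  after event 5 (t=27: INC b by 12): {b=12, c=-17}
  after event 6 (t=33: DEC a by 8): {a=-8, b=12, c=-17}

Answer: {a=-8, b=12, c=-17}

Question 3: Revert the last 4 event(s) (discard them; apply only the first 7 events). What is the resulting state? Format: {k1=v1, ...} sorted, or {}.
Keep first 7 events (discard last 4):
  after event 1 (t=4: SET c = -17): {c=-17}
  after event 2 (t=5: SET a = 39): {a=39, c=-17}
  after event 3 (t=13: INC a by 15): {a=54, c=-17}
  after event 4 (t=19: DEL a): {c=-17}
  after event 5 (t=27: INC b by 12): {b=12, c=-17}
  after event 6 (t=33: DEC a by 8): {a=-8, b=12, c=-17}
  after event 7 (t=43: SET d = 7): {a=-8, b=12, c=-17, d=7}

Answer: {a=-8, b=12, c=-17, d=7}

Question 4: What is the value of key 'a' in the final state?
Answer: -8

Derivation:
Track key 'a' through all 11 events:
  event 1 (t=4: SET c = -17): a unchanged
  event 2 (t=5: SET a = 39): a (absent) -> 39
  event 3 (t=13: INC a by 15): a 39 -> 54
  event 4 (t=19: DEL a): a 54 -> (absent)
  event 5 (t=27: INC b by 12): a unchanged
  event 6 (t=33: DEC a by 8): a (absent) -> -8
  event 7 (t=43: SET d = 7): a unchanged
  event 8 (t=45: DEC d by 10): a unchanged
  event 9 (t=46: DEC c by 9): a unchanged
  event 10 (t=54: INC b by 5): a unchanged
  event 11 (t=59: INC b by 9): a unchanged
Final: a = -8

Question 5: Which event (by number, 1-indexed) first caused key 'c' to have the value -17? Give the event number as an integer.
Looking for first event where c becomes -17:
  event 1: c (absent) -> -17  <-- first match

Answer: 1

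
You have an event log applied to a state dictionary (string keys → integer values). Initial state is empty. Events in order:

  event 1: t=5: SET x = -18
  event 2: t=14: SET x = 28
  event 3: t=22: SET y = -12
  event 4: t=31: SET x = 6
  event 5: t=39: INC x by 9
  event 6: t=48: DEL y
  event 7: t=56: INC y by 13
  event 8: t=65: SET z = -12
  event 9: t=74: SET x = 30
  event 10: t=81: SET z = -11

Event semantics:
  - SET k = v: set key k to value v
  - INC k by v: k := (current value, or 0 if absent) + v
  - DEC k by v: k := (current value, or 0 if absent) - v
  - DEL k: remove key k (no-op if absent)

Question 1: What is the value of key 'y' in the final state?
Track key 'y' through all 10 events:
  event 1 (t=5: SET x = -18): y unchanged
  event 2 (t=14: SET x = 28): y unchanged
  event 3 (t=22: SET y = -12): y (absent) -> -12
  event 4 (t=31: SET x = 6): y unchanged
  event 5 (t=39: INC x by 9): y unchanged
  event 6 (t=48: DEL y): y -12 -> (absent)
  event 7 (t=56: INC y by 13): y (absent) -> 13
  event 8 (t=65: SET z = -12): y unchanged
  event 9 (t=74: SET x = 30): y unchanged
  event 10 (t=81: SET z = -11): y unchanged
Final: y = 13

Answer: 13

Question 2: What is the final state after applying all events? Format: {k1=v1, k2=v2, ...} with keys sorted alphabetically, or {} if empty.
Answer: {x=30, y=13, z=-11}

Derivation:
  after event 1 (t=5: SET x = -18): {x=-18}
  after event 2 (t=14: SET x = 28): {x=28}
  after event 3 (t=22: SET y = -12): {x=28, y=-12}
  after event 4 (t=31: SET x = 6): {x=6, y=-12}
  after event 5 (t=39: INC x by 9): {x=15, y=-12}
  after event 6 (t=48: DEL y): {x=15}
  after event 7 (t=56: INC y by 13): {x=15, y=13}
  after event 8 (t=65: SET z = -12): {x=15, y=13, z=-12}
  after event 9 (t=74: SET x = 30): {x=30, y=13, z=-12}
  after event 10 (t=81: SET z = -11): {x=30, y=13, z=-11}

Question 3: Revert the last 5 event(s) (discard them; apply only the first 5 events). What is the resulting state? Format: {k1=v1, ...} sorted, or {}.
Answer: {x=15, y=-12}

Derivation:
Keep first 5 events (discard last 5):
  after event 1 (t=5: SET x = -18): {x=-18}
  after event 2 (t=14: SET x = 28): {x=28}
  after event 3 (t=22: SET y = -12): {x=28, y=-12}
  after event 4 (t=31: SET x = 6): {x=6, y=-12}
  after event 5 (t=39: INC x by 9): {x=15, y=-12}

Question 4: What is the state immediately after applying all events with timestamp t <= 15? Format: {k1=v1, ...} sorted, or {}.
Apply events with t <= 15 (2 events):
  after event 1 (t=5: SET x = -18): {x=-18}
  after event 2 (t=14: SET x = 28): {x=28}

Answer: {x=28}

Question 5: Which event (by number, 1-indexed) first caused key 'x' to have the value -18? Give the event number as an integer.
Answer: 1

Derivation:
Looking for first event where x becomes -18:
  event 1: x (absent) -> -18  <-- first match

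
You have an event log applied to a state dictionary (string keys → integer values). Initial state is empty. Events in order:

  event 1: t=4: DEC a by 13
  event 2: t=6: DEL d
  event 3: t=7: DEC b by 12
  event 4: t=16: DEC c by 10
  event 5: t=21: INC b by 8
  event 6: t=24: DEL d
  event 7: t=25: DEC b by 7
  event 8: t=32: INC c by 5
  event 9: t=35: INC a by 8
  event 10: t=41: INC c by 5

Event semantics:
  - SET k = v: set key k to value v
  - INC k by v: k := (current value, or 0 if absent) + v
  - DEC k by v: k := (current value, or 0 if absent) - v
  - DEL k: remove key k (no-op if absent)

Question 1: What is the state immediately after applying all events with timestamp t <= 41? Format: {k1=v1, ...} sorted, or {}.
Answer: {a=-5, b=-11, c=0}

Derivation:
Apply events with t <= 41 (10 events):
  after event 1 (t=4: DEC a by 13): {a=-13}
  after event 2 (t=6: DEL d): {a=-13}
  after event 3 (t=7: DEC b by 12): {a=-13, b=-12}
  after event 4 (t=16: DEC c by 10): {a=-13, b=-12, c=-10}
  after event 5 (t=21: INC b by 8): {a=-13, b=-4, c=-10}
  after event 6 (t=24: DEL d): {a=-13, b=-4, c=-10}
  after event 7 (t=25: DEC b by 7): {a=-13, b=-11, c=-10}
  after event 8 (t=32: INC c by 5): {a=-13, b=-11, c=-5}
  after event 9 (t=35: INC a by 8): {a=-5, b=-11, c=-5}
  after event 10 (t=41: INC c by 5): {a=-5, b=-11, c=0}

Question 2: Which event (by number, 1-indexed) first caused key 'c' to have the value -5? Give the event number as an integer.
Answer: 8

Derivation:
Looking for first event where c becomes -5:
  event 4: c = -10
  event 5: c = -10
  event 6: c = -10
  event 7: c = -10
  event 8: c -10 -> -5  <-- first match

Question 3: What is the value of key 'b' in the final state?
Answer: -11

Derivation:
Track key 'b' through all 10 events:
  event 1 (t=4: DEC a by 13): b unchanged
  event 2 (t=6: DEL d): b unchanged
  event 3 (t=7: DEC b by 12): b (absent) -> -12
  event 4 (t=16: DEC c by 10): b unchanged
  event 5 (t=21: INC b by 8): b -12 -> -4
  event 6 (t=24: DEL d): b unchanged
  event 7 (t=25: DEC b by 7): b -4 -> -11
  event 8 (t=32: INC c by 5): b unchanged
  event 9 (t=35: INC a by 8): b unchanged
  event 10 (t=41: INC c by 5): b unchanged
Final: b = -11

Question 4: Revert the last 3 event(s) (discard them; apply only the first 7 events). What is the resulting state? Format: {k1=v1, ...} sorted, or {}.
Keep first 7 events (discard last 3):
  after event 1 (t=4: DEC a by 13): {a=-13}
  after event 2 (t=6: DEL d): {a=-13}
  after event 3 (t=7: DEC b by 12): {a=-13, b=-12}
  after event 4 (t=16: DEC c by 10): {a=-13, b=-12, c=-10}
  after event 5 (t=21: INC b by 8): {a=-13, b=-4, c=-10}
  after event 6 (t=24: DEL d): {a=-13, b=-4, c=-10}
  after event 7 (t=25: DEC b by 7): {a=-13, b=-11, c=-10}

Answer: {a=-13, b=-11, c=-10}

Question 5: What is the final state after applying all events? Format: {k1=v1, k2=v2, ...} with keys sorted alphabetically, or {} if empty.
Answer: {a=-5, b=-11, c=0}

Derivation:
  after event 1 (t=4: DEC a by 13): {a=-13}
  after event 2 (t=6: DEL d): {a=-13}
  after event 3 (t=7: DEC b by 12): {a=-13, b=-12}
  after event 4 (t=16: DEC c by 10): {a=-13, b=-12, c=-10}
  after event 5 (t=21: INC b by 8): {a=-13, b=-4, c=-10}
  after event 6 (t=24: DEL d): {a=-13, b=-4, c=-10}
  after event 7 (t=25: DEC b by 7): {a=-13, b=-11, c=-10}
  after event 8 (t=32: INC c by 5): {a=-13, b=-11, c=-5}
  after event 9 (t=35: INC a by 8): {a=-5, b=-11, c=-5}
  after event 10 (t=41: INC c by 5): {a=-5, b=-11, c=0}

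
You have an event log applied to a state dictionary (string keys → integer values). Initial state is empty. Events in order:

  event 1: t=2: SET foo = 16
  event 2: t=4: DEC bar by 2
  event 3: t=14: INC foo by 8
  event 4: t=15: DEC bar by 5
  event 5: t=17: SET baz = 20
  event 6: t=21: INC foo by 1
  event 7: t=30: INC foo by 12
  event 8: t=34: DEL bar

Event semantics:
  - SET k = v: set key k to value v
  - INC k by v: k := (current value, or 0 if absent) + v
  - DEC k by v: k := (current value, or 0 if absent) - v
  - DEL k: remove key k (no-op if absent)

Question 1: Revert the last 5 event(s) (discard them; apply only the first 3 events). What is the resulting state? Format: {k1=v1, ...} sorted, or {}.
Answer: {bar=-2, foo=24}

Derivation:
Keep first 3 events (discard last 5):
  after event 1 (t=2: SET foo = 16): {foo=16}
  after event 2 (t=4: DEC bar by 2): {bar=-2, foo=16}
  after event 3 (t=14: INC foo by 8): {bar=-2, foo=24}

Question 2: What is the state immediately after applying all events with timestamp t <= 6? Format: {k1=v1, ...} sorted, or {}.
Apply events with t <= 6 (2 events):
  after event 1 (t=2: SET foo = 16): {foo=16}
  after event 2 (t=4: DEC bar by 2): {bar=-2, foo=16}

Answer: {bar=-2, foo=16}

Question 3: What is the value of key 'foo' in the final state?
Track key 'foo' through all 8 events:
  event 1 (t=2: SET foo = 16): foo (absent) -> 16
  event 2 (t=4: DEC bar by 2): foo unchanged
  event 3 (t=14: INC foo by 8): foo 16 -> 24
  event 4 (t=15: DEC bar by 5): foo unchanged
  event 5 (t=17: SET baz = 20): foo unchanged
  event 6 (t=21: INC foo by 1): foo 24 -> 25
  event 7 (t=30: INC foo by 12): foo 25 -> 37
  event 8 (t=34: DEL bar): foo unchanged
Final: foo = 37

Answer: 37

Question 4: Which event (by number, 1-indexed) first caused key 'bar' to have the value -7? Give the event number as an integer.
Looking for first event where bar becomes -7:
  event 2: bar = -2
  event 3: bar = -2
  event 4: bar -2 -> -7  <-- first match

Answer: 4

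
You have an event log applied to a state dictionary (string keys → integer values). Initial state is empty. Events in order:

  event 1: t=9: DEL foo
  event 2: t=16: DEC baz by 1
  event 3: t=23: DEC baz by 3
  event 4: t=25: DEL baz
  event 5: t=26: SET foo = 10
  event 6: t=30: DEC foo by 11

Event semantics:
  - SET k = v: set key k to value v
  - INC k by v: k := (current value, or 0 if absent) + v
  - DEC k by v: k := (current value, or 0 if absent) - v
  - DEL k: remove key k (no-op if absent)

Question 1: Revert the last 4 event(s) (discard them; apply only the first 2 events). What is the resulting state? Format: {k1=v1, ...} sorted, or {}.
Keep first 2 events (discard last 4):
  after event 1 (t=9: DEL foo): {}
  after event 2 (t=16: DEC baz by 1): {baz=-1}

Answer: {baz=-1}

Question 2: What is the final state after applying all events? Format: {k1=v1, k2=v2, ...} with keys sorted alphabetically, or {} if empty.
Answer: {foo=-1}

Derivation:
  after event 1 (t=9: DEL foo): {}
  after event 2 (t=16: DEC baz by 1): {baz=-1}
  after event 3 (t=23: DEC baz by 3): {baz=-4}
  after event 4 (t=25: DEL baz): {}
  after event 5 (t=26: SET foo = 10): {foo=10}
  after event 6 (t=30: DEC foo by 11): {foo=-1}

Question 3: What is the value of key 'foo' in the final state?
Track key 'foo' through all 6 events:
  event 1 (t=9: DEL foo): foo (absent) -> (absent)
  event 2 (t=16: DEC baz by 1): foo unchanged
  event 3 (t=23: DEC baz by 3): foo unchanged
  event 4 (t=25: DEL baz): foo unchanged
  event 5 (t=26: SET foo = 10): foo (absent) -> 10
  event 6 (t=30: DEC foo by 11): foo 10 -> -1
Final: foo = -1

Answer: -1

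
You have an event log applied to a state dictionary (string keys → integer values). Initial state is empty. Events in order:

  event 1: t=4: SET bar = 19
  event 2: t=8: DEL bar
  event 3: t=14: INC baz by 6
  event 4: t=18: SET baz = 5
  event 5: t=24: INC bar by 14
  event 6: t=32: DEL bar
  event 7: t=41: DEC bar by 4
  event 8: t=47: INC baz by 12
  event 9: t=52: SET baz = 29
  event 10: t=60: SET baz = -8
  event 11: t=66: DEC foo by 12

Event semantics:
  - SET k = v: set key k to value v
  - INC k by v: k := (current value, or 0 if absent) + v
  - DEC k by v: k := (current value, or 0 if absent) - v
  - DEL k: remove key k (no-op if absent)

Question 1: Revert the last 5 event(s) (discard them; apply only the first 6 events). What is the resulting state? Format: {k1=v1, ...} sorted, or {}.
Answer: {baz=5}

Derivation:
Keep first 6 events (discard last 5):
  after event 1 (t=4: SET bar = 19): {bar=19}
  after event 2 (t=8: DEL bar): {}
  after event 3 (t=14: INC baz by 6): {baz=6}
  after event 4 (t=18: SET baz = 5): {baz=5}
  after event 5 (t=24: INC bar by 14): {bar=14, baz=5}
  after event 6 (t=32: DEL bar): {baz=5}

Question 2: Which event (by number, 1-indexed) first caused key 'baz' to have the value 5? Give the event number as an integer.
Answer: 4

Derivation:
Looking for first event where baz becomes 5:
  event 3: baz = 6
  event 4: baz 6 -> 5  <-- first match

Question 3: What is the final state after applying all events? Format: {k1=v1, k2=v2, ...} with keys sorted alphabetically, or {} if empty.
Answer: {bar=-4, baz=-8, foo=-12}

Derivation:
  after event 1 (t=4: SET bar = 19): {bar=19}
  after event 2 (t=8: DEL bar): {}
  after event 3 (t=14: INC baz by 6): {baz=6}
  after event 4 (t=18: SET baz = 5): {baz=5}
  after event 5 (t=24: INC bar by 14): {bar=14, baz=5}
  after event 6 (t=32: DEL bar): {baz=5}
  after event 7 (t=41: DEC bar by 4): {bar=-4, baz=5}
  after event 8 (t=47: INC baz by 12): {bar=-4, baz=17}
  after event 9 (t=52: SET baz = 29): {bar=-4, baz=29}
  after event 10 (t=60: SET baz = -8): {bar=-4, baz=-8}
  after event 11 (t=66: DEC foo by 12): {bar=-4, baz=-8, foo=-12}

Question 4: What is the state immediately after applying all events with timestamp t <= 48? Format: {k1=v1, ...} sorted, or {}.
Apply events with t <= 48 (8 events):
  after event 1 (t=4: SET bar = 19): {bar=19}
  after event 2 (t=8: DEL bar): {}
  after event 3 (t=14: INC baz by 6): {baz=6}
  after event 4 (t=18: SET baz = 5): {baz=5}
  after event 5 (t=24: INC bar by 14): {bar=14, baz=5}
  after event 6 (t=32: DEL bar): {baz=5}
  after event 7 (t=41: DEC bar by 4): {bar=-4, baz=5}
  after event 8 (t=47: INC baz by 12): {bar=-4, baz=17}

Answer: {bar=-4, baz=17}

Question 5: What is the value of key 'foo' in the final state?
Track key 'foo' through all 11 events:
  event 1 (t=4: SET bar = 19): foo unchanged
  event 2 (t=8: DEL bar): foo unchanged
  event 3 (t=14: INC baz by 6): foo unchanged
  event 4 (t=18: SET baz = 5): foo unchanged
  event 5 (t=24: INC bar by 14): foo unchanged
  event 6 (t=32: DEL bar): foo unchanged
  event 7 (t=41: DEC bar by 4): foo unchanged
  event 8 (t=47: INC baz by 12): foo unchanged
  event 9 (t=52: SET baz = 29): foo unchanged
  event 10 (t=60: SET baz = -8): foo unchanged
  event 11 (t=66: DEC foo by 12): foo (absent) -> -12
Final: foo = -12

Answer: -12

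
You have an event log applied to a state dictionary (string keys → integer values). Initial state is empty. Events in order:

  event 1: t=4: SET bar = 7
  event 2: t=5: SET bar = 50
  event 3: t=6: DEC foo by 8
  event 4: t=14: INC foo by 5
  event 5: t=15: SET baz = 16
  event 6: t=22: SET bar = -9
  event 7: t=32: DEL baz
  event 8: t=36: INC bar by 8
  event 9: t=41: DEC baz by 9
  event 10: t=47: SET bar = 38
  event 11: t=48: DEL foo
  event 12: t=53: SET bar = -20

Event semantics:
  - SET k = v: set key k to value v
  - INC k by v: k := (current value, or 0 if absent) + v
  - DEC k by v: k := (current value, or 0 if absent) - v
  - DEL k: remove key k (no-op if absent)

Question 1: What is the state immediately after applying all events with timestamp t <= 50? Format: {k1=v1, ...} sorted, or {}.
Answer: {bar=38, baz=-9}

Derivation:
Apply events with t <= 50 (11 events):
  after event 1 (t=4: SET bar = 7): {bar=7}
  after event 2 (t=5: SET bar = 50): {bar=50}
  after event 3 (t=6: DEC foo by 8): {bar=50, foo=-8}
  after event 4 (t=14: INC foo by 5): {bar=50, foo=-3}
  after event 5 (t=15: SET baz = 16): {bar=50, baz=16, foo=-3}
  after event 6 (t=22: SET bar = -9): {bar=-9, baz=16, foo=-3}
  after event 7 (t=32: DEL baz): {bar=-9, foo=-3}
  after event 8 (t=36: INC bar by 8): {bar=-1, foo=-3}
  after event 9 (t=41: DEC baz by 9): {bar=-1, baz=-9, foo=-3}
  after event 10 (t=47: SET bar = 38): {bar=38, baz=-9, foo=-3}
  after event 11 (t=48: DEL foo): {bar=38, baz=-9}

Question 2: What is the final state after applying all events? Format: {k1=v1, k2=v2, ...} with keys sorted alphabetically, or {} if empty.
  after event 1 (t=4: SET bar = 7): {bar=7}
  after event 2 (t=5: SET bar = 50): {bar=50}
  after event 3 (t=6: DEC foo by 8): {bar=50, foo=-8}
  after event 4 (t=14: INC foo by 5): {bar=50, foo=-3}
  after event 5 (t=15: SET baz = 16): {bar=50, baz=16, foo=-3}
  after event 6 (t=22: SET bar = -9): {bar=-9, baz=16, foo=-3}
  after event 7 (t=32: DEL baz): {bar=-9, foo=-3}
  after event 8 (t=36: INC bar by 8): {bar=-1, foo=-3}
  after event 9 (t=41: DEC baz by 9): {bar=-1, baz=-9, foo=-3}
  after event 10 (t=47: SET bar = 38): {bar=38, baz=-9, foo=-3}
  after event 11 (t=48: DEL foo): {bar=38, baz=-9}
  after event 12 (t=53: SET bar = -20): {bar=-20, baz=-9}

Answer: {bar=-20, baz=-9}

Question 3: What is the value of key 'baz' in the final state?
Track key 'baz' through all 12 events:
  event 1 (t=4: SET bar = 7): baz unchanged
  event 2 (t=5: SET bar = 50): baz unchanged
  event 3 (t=6: DEC foo by 8): baz unchanged
  event 4 (t=14: INC foo by 5): baz unchanged
  event 5 (t=15: SET baz = 16): baz (absent) -> 16
  event 6 (t=22: SET bar = -9): baz unchanged
  event 7 (t=32: DEL baz): baz 16 -> (absent)
  event 8 (t=36: INC bar by 8): baz unchanged
  event 9 (t=41: DEC baz by 9): baz (absent) -> -9
  event 10 (t=47: SET bar = 38): baz unchanged
  event 11 (t=48: DEL foo): baz unchanged
  event 12 (t=53: SET bar = -20): baz unchanged
Final: baz = -9

Answer: -9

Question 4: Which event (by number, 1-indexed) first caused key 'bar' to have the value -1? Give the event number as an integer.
Looking for first event where bar becomes -1:
  event 1: bar = 7
  event 2: bar = 50
  event 3: bar = 50
  event 4: bar = 50
  event 5: bar = 50
  event 6: bar = -9
  event 7: bar = -9
  event 8: bar -9 -> -1  <-- first match

Answer: 8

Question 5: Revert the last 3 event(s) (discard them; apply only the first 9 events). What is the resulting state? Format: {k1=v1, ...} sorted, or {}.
Answer: {bar=-1, baz=-9, foo=-3}

Derivation:
Keep first 9 events (discard last 3):
  after event 1 (t=4: SET bar = 7): {bar=7}
  after event 2 (t=5: SET bar = 50): {bar=50}
  after event 3 (t=6: DEC foo by 8): {bar=50, foo=-8}
  after event 4 (t=14: INC foo by 5): {bar=50, foo=-3}
  after event 5 (t=15: SET baz = 16): {bar=50, baz=16, foo=-3}
  after event 6 (t=22: SET bar = -9): {bar=-9, baz=16, foo=-3}
  after event 7 (t=32: DEL baz): {bar=-9, foo=-3}
  after event 8 (t=36: INC bar by 8): {bar=-1, foo=-3}
  after event 9 (t=41: DEC baz by 9): {bar=-1, baz=-9, foo=-3}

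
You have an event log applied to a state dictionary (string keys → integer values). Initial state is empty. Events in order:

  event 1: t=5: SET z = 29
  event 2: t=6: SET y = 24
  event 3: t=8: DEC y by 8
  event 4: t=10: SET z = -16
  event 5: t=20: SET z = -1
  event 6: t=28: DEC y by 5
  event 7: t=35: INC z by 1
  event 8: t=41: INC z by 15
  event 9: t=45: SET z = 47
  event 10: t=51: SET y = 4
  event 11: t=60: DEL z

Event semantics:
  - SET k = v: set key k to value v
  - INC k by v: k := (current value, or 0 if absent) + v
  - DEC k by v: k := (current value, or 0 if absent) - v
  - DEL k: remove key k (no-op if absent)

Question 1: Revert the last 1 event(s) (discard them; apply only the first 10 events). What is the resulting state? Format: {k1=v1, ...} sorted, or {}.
Answer: {y=4, z=47}

Derivation:
Keep first 10 events (discard last 1):
  after event 1 (t=5: SET z = 29): {z=29}
  after event 2 (t=6: SET y = 24): {y=24, z=29}
  after event 3 (t=8: DEC y by 8): {y=16, z=29}
  after event 4 (t=10: SET z = -16): {y=16, z=-16}
  after event 5 (t=20: SET z = -1): {y=16, z=-1}
  after event 6 (t=28: DEC y by 5): {y=11, z=-1}
  after event 7 (t=35: INC z by 1): {y=11, z=0}
  after event 8 (t=41: INC z by 15): {y=11, z=15}
  after event 9 (t=45: SET z = 47): {y=11, z=47}
  after event 10 (t=51: SET y = 4): {y=4, z=47}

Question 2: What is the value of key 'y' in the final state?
Track key 'y' through all 11 events:
  event 1 (t=5: SET z = 29): y unchanged
  event 2 (t=6: SET y = 24): y (absent) -> 24
  event 3 (t=8: DEC y by 8): y 24 -> 16
  event 4 (t=10: SET z = -16): y unchanged
  event 5 (t=20: SET z = -1): y unchanged
  event 6 (t=28: DEC y by 5): y 16 -> 11
  event 7 (t=35: INC z by 1): y unchanged
  event 8 (t=41: INC z by 15): y unchanged
  event 9 (t=45: SET z = 47): y unchanged
  event 10 (t=51: SET y = 4): y 11 -> 4
  event 11 (t=60: DEL z): y unchanged
Final: y = 4

Answer: 4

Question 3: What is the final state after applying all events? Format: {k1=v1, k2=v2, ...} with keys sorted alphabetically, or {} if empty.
  after event 1 (t=5: SET z = 29): {z=29}
  after event 2 (t=6: SET y = 24): {y=24, z=29}
  after event 3 (t=8: DEC y by 8): {y=16, z=29}
  after event 4 (t=10: SET z = -16): {y=16, z=-16}
  after event 5 (t=20: SET z = -1): {y=16, z=-1}
  after event 6 (t=28: DEC y by 5): {y=11, z=-1}
  after event 7 (t=35: INC z by 1): {y=11, z=0}
  after event 8 (t=41: INC z by 15): {y=11, z=15}
  after event 9 (t=45: SET z = 47): {y=11, z=47}
  after event 10 (t=51: SET y = 4): {y=4, z=47}
  after event 11 (t=60: DEL z): {y=4}

Answer: {y=4}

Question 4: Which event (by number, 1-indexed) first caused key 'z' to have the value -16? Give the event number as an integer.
Looking for first event where z becomes -16:
  event 1: z = 29
  event 2: z = 29
  event 3: z = 29
  event 4: z 29 -> -16  <-- first match

Answer: 4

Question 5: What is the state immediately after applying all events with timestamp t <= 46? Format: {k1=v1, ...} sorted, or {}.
Answer: {y=11, z=47}

Derivation:
Apply events with t <= 46 (9 events):
  after event 1 (t=5: SET z = 29): {z=29}
  after event 2 (t=6: SET y = 24): {y=24, z=29}
  after event 3 (t=8: DEC y by 8): {y=16, z=29}
  after event 4 (t=10: SET z = -16): {y=16, z=-16}
  after event 5 (t=20: SET z = -1): {y=16, z=-1}
  after event 6 (t=28: DEC y by 5): {y=11, z=-1}
  after event 7 (t=35: INC z by 1): {y=11, z=0}
  after event 8 (t=41: INC z by 15): {y=11, z=15}
  after event 9 (t=45: SET z = 47): {y=11, z=47}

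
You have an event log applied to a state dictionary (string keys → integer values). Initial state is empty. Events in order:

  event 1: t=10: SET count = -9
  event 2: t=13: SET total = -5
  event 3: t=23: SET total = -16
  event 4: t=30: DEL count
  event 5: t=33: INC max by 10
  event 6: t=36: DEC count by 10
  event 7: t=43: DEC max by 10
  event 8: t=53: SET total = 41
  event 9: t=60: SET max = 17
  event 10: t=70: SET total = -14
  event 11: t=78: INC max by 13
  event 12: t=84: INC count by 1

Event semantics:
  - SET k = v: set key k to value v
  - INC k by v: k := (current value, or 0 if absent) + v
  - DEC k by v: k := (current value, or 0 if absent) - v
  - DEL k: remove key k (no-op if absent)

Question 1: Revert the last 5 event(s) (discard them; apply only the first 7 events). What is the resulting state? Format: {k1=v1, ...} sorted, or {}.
Answer: {count=-10, max=0, total=-16}

Derivation:
Keep first 7 events (discard last 5):
  after event 1 (t=10: SET count = -9): {count=-9}
  after event 2 (t=13: SET total = -5): {count=-9, total=-5}
  after event 3 (t=23: SET total = -16): {count=-9, total=-16}
  after event 4 (t=30: DEL count): {total=-16}
  after event 5 (t=33: INC max by 10): {max=10, total=-16}
  after event 6 (t=36: DEC count by 10): {count=-10, max=10, total=-16}
  after event 7 (t=43: DEC max by 10): {count=-10, max=0, total=-16}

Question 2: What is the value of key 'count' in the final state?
Track key 'count' through all 12 events:
  event 1 (t=10: SET count = -9): count (absent) -> -9
  event 2 (t=13: SET total = -5): count unchanged
  event 3 (t=23: SET total = -16): count unchanged
  event 4 (t=30: DEL count): count -9 -> (absent)
  event 5 (t=33: INC max by 10): count unchanged
  event 6 (t=36: DEC count by 10): count (absent) -> -10
  event 7 (t=43: DEC max by 10): count unchanged
  event 8 (t=53: SET total = 41): count unchanged
  event 9 (t=60: SET max = 17): count unchanged
  event 10 (t=70: SET total = -14): count unchanged
  event 11 (t=78: INC max by 13): count unchanged
  event 12 (t=84: INC count by 1): count -10 -> -9
Final: count = -9

Answer: -9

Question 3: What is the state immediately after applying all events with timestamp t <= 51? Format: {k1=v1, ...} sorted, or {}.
Apply events with t <= 51 (7 events):
  after event 1 (t=10: SET count = -9): {count=-9}
  after event 2 (t=13: SET total = -5): {count=-9, total=-5}
  after event 3 (t=23: SET total = -16): {count=-9, total=-16}
  after event 4 (t=30: DEL count): {total=-16}
  after event 5 (t=33: INC max by 10): {max=10, total=-16}
  after event 6 (t=36: DEC count by 10): {count=-10, max=10, total=-16}
  after event 7 (t=43: DEC max by 10): {count=-10, max=0, total=-16}

Answer: {count=-10, max=0, total=-16}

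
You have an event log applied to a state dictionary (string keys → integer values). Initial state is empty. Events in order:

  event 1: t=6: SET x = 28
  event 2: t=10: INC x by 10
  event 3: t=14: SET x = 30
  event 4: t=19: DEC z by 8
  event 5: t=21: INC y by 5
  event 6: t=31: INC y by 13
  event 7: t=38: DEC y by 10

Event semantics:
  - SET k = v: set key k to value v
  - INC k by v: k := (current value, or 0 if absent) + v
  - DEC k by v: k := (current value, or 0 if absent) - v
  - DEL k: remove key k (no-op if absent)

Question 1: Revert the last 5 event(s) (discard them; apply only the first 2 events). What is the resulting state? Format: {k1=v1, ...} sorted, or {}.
Keep first 2 events (discard last 5):
  after event 1 (t=6: SET x = 28): {x=28}
  after event 2 (t=10: INC x by 10): {x=38}

Answer: {x=38}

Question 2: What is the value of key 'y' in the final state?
Track key 'y' through all 7 events:
  event 1 (t=6: SET x = 28): y unchanged
  event 2 (t=10: INC x by 10): y unchanged
  event 3 (t=14: SET x = 30): y unchanged
  event 4 (t=19: DEC z by 8): y unchanged
  event 5 (t=21: INC y by 5): y (absent) -> 5
  event 6 (t=31: INC y by 13): y 5 -> 18
  event 7 (t=38: DEC y by 10): y 18 -> 8
Final: y = 8

Answer: 8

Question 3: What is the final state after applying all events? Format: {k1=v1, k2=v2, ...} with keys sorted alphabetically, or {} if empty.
  after event 1 (t=6: SET x = 28): {x=28}
  after event 2 (t=10: INC x by 10): {x=38}
  after event 3 (t=14: SET x = 30): {x=30}
  after event 4 (t=19: DEC z by 8): {x=30, z=-8}
  after event 5 (t=21: INC y by 5): {x=30, y=5, z=-8}
  after event 6 (t=31: INC y by 13): {x=30, y=18, z=-8}
  after event 7 (t=38: DEC y by 10): {x=30, y=8, z=-8}

Answer: {x=30, y=8, z=-8}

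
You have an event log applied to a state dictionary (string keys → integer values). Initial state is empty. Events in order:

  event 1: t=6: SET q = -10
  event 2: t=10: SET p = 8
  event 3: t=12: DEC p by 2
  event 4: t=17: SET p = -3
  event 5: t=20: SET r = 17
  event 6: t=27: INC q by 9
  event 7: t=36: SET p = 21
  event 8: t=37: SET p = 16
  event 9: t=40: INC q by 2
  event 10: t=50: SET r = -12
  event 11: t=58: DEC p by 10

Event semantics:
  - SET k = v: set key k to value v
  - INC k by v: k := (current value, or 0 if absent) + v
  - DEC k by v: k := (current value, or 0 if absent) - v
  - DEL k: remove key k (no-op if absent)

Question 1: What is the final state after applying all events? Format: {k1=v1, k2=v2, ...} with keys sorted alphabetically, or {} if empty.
Answer: {p=6, q=1, r=-12}

Derivation:
  after event 1 (t=6: SET q = -10): {q=-10}
  after event 2 (t=10: SET p = 8): {p=8, q=-10}
  after event 3 (t=12: DEC p by 2): {p=6, q=-10}
  after event 4 (t=17: SET p = -3): {p=-3, q=-10}
  after event 5 (t=20: SET r = 17): {p=-3, q=-10, r=17}
  after event 6 (t=27: INC q by 9): {p=-3, q=-1, r=17}
  after event 7 (t=36: SET p = 21): {p=21, q=-1, r=17}
  after event 8 (t=37: SET p = 16): {p=16, q=-1, r=17}
  after event 9 (t=40: INC q by 2): {p=16, q=1, r=17}
  after event 10 (t=50: SET r = -12): {p=16, q=1, r=-12}
  after event 11 (t=58: DEC p by 10): {p=6, q=1, r=-12}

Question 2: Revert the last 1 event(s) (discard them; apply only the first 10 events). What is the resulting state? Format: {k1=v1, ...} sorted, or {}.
Answer: {p=16, q=1, r=-12}

Derivation:
Keep first 10 events (discard last 1):
  after event 1 (t=6: SET q = -10): {q=-10}
  after event 2 (t=10: SET p = 8): {p=8, q=-10}
  after event 3 (t=12: DEC p by 2): {p=6, q=-10}
  after event 4 (t=17: SET p = -3): {p=-3, q=-10}
  after event 5 (t=20: SET r = 17): {p=-3, q=-10, r=17}
  after event 6 (t=27: INC q by 9): {p=-3, q=-1, r=17}
  after event 7 (t=36: SET p = 21): {p=21, q=-1, r=17}
  after event 8 (t=37: SET p = 16): {p=16, q=-1, r=17}
  after event 9 (t=40: INC q by 2): {p=16, q=1, r=17}
  after event 10 (t=50: SET r = -12): {p=16, q=1, r=-12}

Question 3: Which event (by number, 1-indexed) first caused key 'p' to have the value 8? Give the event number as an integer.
Answer: 2

Derivation:
Looking for first event where p becomes 8:
  event 2: p (absent) -> 8  <-- first match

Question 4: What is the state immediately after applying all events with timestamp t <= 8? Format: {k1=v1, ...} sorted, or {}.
Answer: {q=-10}

Derivation:
Apply events with t <= 8 (1 events):
  after event 1 (t=6: SET q = -10): {q=-10}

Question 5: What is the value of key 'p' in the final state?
Track key 'p' through all 11 events:
  event 1 (t=6: SET q = -10): p unchanged
  event 2 (t=10: SET p = 8): p (absent) -> 8
  event 3 (t=12: DEC p by 2): p 8 -> 6
  event 4 (t=17: SET p = -3): p 6 -> -3
  event 5 (t=20: SET r = 17): p unchanged
  event 6 (t=27: INC q by 9): p unchanged
  event 7 (t=36: SET p = 21): p -3 -> 21
  event 8 (t=37: SET p = 16): p 21 -> 16
  event 9 (t=40: INC q by 2): p unchanged
  event 10 (t=50: SET r = -12): p unchanged
  event 11 (t=58: DEC p by 10): p 16 -> 6
Final: p = 6

Answer: 6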